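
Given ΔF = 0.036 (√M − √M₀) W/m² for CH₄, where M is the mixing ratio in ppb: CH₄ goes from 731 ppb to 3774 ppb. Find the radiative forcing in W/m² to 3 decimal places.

CH₄: 0.036 × (√3774 − √731) = 0.036 × (61.4329 − 27.0370) = 0.036 × 34.3959 = 1.2383 W/m².

ΔF = 1.238 W/m²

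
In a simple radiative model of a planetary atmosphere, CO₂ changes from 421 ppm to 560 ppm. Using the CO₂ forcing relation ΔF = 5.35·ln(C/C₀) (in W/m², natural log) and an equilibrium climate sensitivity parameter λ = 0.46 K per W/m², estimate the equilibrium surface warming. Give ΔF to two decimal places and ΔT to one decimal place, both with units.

CO₂: 5.35 × ln(560/421) = 5.35 × ln(1.33017) = 5.35 × 0.28531 = 1.5264 W/m².
ΔT = λ ΔF = 0.46 × 1.53 = 0.7038 K.

ΔF = 1.53 W/m²; ΔT = 0.7 K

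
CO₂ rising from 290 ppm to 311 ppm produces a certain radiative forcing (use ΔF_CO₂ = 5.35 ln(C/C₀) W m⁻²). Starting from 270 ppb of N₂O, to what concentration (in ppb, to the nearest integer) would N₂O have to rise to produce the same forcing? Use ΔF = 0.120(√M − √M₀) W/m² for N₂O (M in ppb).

CO₂ forcing: 5.35 × ln(311/290) = 5.35 × 0.069912 = 0.37403 W/m².
Set 0.120(√M − √270) = 0.37403: √M = 0.37403/0.120 + √270 = 3.1169 + 16.4317 = 19.5486.
M = (19.5486)² = 382.15 ppb.

M ≈ 382 ppb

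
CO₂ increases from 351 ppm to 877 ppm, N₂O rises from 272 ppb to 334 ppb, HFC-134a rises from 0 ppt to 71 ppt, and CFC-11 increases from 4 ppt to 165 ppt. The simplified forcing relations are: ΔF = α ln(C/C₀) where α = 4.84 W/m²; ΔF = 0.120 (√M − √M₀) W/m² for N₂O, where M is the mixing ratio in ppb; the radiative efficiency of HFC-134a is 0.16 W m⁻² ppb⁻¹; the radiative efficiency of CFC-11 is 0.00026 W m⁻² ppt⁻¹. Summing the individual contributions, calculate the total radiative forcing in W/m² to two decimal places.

CO₂: 4.84 × ln(877/351) = 4.84 × ln(2.49858) = 4.84 × 0.91572 = 4.4321 W/m².
N₂O: 0.120 × (√334 − √272) = 0.120 × (18.2757 − 16.4924) = 0.120 × 1.7833 = 0.2140 W/m².
HFC-134a: Δ = 71 − 0 = 71 ppt = 0.071 ppb; ΔF = 0.16 × 0.071 = 0.0114 W/m².
CFC-11: ΔF = 0.00026 × (165 − 4) = 0.00026 × 161 = 0.0419 W/m².
Total ΔF = 4.4321 + 0.2140 + 0.0114 + 0.0419 = 4.6994 W/m².

ΔF = 4.70 W/m²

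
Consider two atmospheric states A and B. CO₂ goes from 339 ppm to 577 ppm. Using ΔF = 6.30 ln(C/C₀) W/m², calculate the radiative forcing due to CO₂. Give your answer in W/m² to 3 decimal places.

ΔF = 3.351 W/m²

CO₂ absorption bands are partially saturated, so forcing scales with the logarithm of the concentration ratio.
CO₂: 6.30 × ln(577/339) = 6.30 × ln(1.70206) = 6.30 × 0.53184 = 3.3506 W/m².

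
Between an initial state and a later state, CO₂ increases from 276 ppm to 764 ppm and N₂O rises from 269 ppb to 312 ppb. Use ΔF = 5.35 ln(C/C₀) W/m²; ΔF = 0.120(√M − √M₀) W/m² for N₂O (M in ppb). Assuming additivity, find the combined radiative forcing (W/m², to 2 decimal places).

CO₂: 5.35 × ln(764/276) = 5.35 × ln(2.76812) = 5.35 × 1.01817 = 5.4472 W/m².
N₂O: 0.120 × (√312 − √269) = 0.120 × (17.6635 − 16.4012) = 0.120 × 1.2623 = 0.1515 W/m².
Total ΔF = 5.4472 + 0.1515 = 5.5987 W/m².

ΔF = 5.60 W/m²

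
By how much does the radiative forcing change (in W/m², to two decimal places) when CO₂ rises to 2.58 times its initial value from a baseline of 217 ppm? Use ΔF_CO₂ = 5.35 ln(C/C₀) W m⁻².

Because the forcing depends only on the ratio C/C₀, the initial concentration does not enter.
ΔF = 5.35 × ln(2.58) = 5.35 × 0.94779 = 5.0707 W/m².

ΔF = 5.07 W/m²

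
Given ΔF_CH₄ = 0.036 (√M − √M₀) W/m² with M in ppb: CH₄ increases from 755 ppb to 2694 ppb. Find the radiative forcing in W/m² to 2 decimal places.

CH₄: 0.036 × (√2694 − √755) = 0.036 × (51.9038 − 27.4773) = 0.036 × 24.4265 = 0.8794 W/m².

ΔF = 0.88 W/m²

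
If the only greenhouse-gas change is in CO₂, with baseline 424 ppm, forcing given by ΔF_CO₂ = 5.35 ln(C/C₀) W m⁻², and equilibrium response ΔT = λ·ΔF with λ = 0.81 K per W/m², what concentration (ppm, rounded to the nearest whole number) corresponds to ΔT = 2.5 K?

Required forcing: ΔF = ΔT/λ = 2.5/0.81 = 3.0864 W/m².
Then ln(C/424) = ΔF/5.35 = 3.0864/5.35 = 0.57690.
So C = 424 × e^0.57690 = 424 × 1.78051 = 754.94 ppm.

C ≈ 755 ppm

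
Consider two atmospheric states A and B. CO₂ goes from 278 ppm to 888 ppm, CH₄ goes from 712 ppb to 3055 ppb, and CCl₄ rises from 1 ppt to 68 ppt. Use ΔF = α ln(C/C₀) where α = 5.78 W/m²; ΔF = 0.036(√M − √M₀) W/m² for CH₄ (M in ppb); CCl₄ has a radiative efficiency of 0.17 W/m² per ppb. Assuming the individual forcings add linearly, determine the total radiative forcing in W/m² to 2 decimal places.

ΔF = 7.75 W/m²

CO₂: 5.78 × ln(888/278) = 5.78 × ln(3.19424) = 5.78 × 1.16135 = 6.7126 W/m².
CH₄: 0.036 × (√3055 − √712) = 0.036 × (55.2721 − 26.6833) = 0.036 × 28.5888 = 1.0292 W/m².
CCl₄: Δ = 68 − 1 = 67 ppt = 0.067 ppb; ΔF = 0.17 × 0.067 = 0.0114 W/m².
Total ΔF = 6.7126 + 1.0292 + 0.0114 = 7.7532 W/m².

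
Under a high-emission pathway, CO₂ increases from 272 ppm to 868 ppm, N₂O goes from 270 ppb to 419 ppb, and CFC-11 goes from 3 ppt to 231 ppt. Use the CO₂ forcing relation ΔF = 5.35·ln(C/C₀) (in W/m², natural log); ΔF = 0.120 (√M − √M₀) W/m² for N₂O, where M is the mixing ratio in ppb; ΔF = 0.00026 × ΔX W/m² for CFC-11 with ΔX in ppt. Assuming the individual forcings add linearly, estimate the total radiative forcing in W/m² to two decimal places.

ΔF = 6.75 W/m²

CO₂: 5.35 × ln(868/272) = 5.35 × ln(3.19118) = 5.35 × 1.16039 = 6.2081 W/m².
N₂O: 0.120 × (√419 − √270) = 0.120 × (20.4695 − 16.4317) = 0.120 × 4.0378 = 0.4845 W/m².
CFC-11: ΔF = 0.00026 × (231 − 3) = 0.00026 × 228 = 0.0593 W/m².
Total ΔF = 6.2081 + 0.4845 + 0.0593 = 6.7519 W/m².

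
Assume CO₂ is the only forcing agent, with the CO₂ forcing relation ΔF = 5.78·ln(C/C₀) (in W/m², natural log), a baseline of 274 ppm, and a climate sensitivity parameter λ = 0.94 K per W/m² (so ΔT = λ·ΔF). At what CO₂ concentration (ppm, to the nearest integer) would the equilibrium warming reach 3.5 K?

Required forcing: ΔF = ΔT/λ = 3.5/0.94 = 3.7234 W/m².
Then ln(C/274) = ΔF/5.78 = 3.7234/5.78 = 0.64419.
So C = 274 × e^0.64419 = 274 × 1.90444 = 521.82 ppm.

C ≈ 522 ppm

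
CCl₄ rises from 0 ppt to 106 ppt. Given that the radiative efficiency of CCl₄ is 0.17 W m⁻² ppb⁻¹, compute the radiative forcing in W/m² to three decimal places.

CCl₄: Δ = 106 − 0 = 106 ppt = 0.106 ppb; ΔF = 0.17 × 0.106 = 0.0180 W/m².

ΔF = 0.018 W/m²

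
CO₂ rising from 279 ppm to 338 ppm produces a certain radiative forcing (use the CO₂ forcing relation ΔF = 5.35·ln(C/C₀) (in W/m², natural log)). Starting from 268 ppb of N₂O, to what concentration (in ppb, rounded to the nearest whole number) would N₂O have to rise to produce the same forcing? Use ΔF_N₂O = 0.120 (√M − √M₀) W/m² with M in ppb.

CO₂ forcing: 5.35 × ln(338/279) = 5.35 × 0.191834 = 1.02631 W/m².
Set 0.120(√M − √268) = 1.02631: √M = 1.02631/0.120 + √268 = 8.5526 + 16.3707 = 24.9233.
M = (24.9233)² = 621.17 ppb.

M ≈ 621 ppb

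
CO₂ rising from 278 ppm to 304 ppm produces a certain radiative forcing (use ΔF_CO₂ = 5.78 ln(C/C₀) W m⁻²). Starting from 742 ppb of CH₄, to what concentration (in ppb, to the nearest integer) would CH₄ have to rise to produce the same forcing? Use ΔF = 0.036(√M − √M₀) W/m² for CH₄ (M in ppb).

CO₂ forcing: 5.78 × ln(304/278) = 5.78 × 0.089407 = 0.51677 W/m².
Set 0.036(√M − √742) = 0.51677: √M = 0.51677/0.036 + √742 = 14.3547 + 27.2397 = 41.5944.
M = (41.5944)² = 1730.09 ppb.

M ≈ 1730 ppb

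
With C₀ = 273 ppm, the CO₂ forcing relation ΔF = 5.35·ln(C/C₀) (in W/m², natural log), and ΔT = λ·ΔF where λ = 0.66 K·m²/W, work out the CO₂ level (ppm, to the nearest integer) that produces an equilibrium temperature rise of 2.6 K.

C ≈ 570 ppm

Required forcing: ΔF = ΔT/λ = 2.6/0.66 = 3.9394 W/m².
Then ln(C/273) = ΔF/5.35 = 3.9394/5.35 = 0.73634.
So C = 273 × e^0.73634 = 273 × 2.08828 = 570.10 ppm.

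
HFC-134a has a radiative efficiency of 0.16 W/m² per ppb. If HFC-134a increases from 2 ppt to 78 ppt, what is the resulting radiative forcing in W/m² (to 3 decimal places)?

ΔF = 0.012 W/m²

HFC-134a: Δ = 78 − 2 = 76 ppt = 0.076 ppb; ΔF = 0.16 × 0.076 = 0.0122 W/m².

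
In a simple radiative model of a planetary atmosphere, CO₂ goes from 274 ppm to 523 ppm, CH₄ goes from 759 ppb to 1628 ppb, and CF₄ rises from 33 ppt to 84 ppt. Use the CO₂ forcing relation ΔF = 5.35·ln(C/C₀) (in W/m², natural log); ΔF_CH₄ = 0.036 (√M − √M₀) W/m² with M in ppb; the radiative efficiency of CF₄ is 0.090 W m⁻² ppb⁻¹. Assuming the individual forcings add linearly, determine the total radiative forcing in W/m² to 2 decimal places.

ΔF = 3.92 W/m²

CO₂: 5.35 × ln(523/274) = 5.35 × ln(1.90876) = 5.35 × 0.64645 = 3.4585 W/m².
CH₄: 0.036 × (√1628 − √759) = 0.036 × (40.3485 − 27.5500) = 0.036 × 12.7985 = 0.4607 W/m².
CF₄: Δ = 84 − 33 = 51 ppt = 0.051 ppb; ΔF = 0.090 × 0.051 = 0.0046 W/m².
Total ΔF = 3.4585 + 0.4607 + 0.0046 = 3.9238 W/m².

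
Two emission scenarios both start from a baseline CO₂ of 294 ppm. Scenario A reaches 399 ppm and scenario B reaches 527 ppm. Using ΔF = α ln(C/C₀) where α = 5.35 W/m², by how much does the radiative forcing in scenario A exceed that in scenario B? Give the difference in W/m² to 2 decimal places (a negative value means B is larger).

ΔF_A = 5.35 ln(399/294) = 5.35 × 0.30538 = 1.6338 W/m².
ΔF_B = 5.35 ln(527/294) = 5.35 × 0.58362 = 3.1224 W/m².
Difference: 1.6338 − 3.1224 = -1.4886 W/m².
(Equivalently, ΔF_A − ΔF_B = 5.35 ln(399/527) = 5.35 × -0.27824 = -1.4886 W/m².)

ΔF_A − ΔF_B = -1.49 W/m²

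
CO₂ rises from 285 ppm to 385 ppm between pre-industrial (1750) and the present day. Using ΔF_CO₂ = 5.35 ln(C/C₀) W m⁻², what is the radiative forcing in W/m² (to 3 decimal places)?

ΔF = 1.609 W/m²

CO₂: 5.35 × ln(385/285) = 5.35 × ln(1.35088) = 5.35 × 0.30076 = 1.6091 W/m².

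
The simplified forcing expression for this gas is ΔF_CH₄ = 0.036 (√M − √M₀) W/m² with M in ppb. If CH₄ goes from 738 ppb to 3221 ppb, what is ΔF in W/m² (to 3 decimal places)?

CH₄: 0.036 × (√3221 − √738) = 0.036 × (56.7539 − 27.1662) = 0.036 × 29.5877 = 1.0652 W/m².

ΔF = 1.065 W/m²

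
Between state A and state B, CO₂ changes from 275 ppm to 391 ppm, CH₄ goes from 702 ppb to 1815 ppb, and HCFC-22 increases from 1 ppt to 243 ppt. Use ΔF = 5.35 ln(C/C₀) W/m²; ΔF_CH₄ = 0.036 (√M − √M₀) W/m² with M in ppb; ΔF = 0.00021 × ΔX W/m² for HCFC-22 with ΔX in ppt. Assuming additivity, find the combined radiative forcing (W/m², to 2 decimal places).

CO₂: 5.35 × ln(391/275) = 5.35 × ln(1.42182) = 5.35 × 0.35194 = 1.8829 W/m².
CH₄: 0.036 × (√1815 − √702) = 0.036 × (42.6028 − 26.4953) = 0.036 × 16.1075 = 0.5799 W/m².
HCFC-22: ΔF = 0.00021 × (243 − 1) = 0.00021 × 242 = 0.0508 W/m².
Total ΔF = 1.8829 + 0.5799 + 0.0508 = 2.5136 W/m².

ΔF = 2.51 W/m²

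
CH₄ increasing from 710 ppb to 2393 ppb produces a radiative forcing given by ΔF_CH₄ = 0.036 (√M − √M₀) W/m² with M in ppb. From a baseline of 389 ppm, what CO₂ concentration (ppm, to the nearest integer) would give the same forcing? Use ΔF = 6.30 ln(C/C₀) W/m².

CH₄ forcing: 0.036 × (√2393 − √710) = 0.036 × (48.9183 − 26.6458) = 0.036 × 22.2725 = 0.80181 W/m².
Set 6.30 ln(C/389) = 0.80181: ln(C/389) = 0.80181/6.30 = 0.12727, so C = 389 × e^0.12727 = 389 × 1.13572 = 441.80 ppm.

C ≈ 442 ppm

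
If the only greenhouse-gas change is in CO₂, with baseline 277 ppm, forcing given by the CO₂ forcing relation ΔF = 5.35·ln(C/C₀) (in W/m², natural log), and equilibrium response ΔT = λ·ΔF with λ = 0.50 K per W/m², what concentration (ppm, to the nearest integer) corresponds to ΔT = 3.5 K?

Required forcing: ΔF = ΔT/λ = 3.5/0.50 = 7.0000 W/m².
Then ln(C/277) = ΔF/5.35 = 7.0000/5.35 = 1.30841.
So C = 277 × e^1.30841 = 277 × 3.70029 = 1024.98 ppm.

C ≈ 1025 ppm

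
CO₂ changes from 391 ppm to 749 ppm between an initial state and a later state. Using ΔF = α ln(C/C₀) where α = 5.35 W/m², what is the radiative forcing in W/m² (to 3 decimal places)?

ΔF = 3.478 W/m²

CO₂: 5.35 × ln(749/391) = 5.35 × ln(1.91560) = 5.35 × 0.65003 = 3.4777 W/m².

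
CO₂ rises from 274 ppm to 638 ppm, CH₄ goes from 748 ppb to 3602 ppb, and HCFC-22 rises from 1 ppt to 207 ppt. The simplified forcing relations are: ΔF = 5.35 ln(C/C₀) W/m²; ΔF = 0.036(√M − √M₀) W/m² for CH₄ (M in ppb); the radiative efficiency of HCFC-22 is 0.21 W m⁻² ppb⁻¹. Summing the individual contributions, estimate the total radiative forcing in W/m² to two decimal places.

ΔF = 5.74 W/m²

CO₂: 5.35 × ln(638/274) = 5.35 × ln(2.32847) = 5.35 × 0.84521 = 4.5219 W/m².
CH₄: 0.036 × (√3602 − √748) = 0.036 × (60.0167 − 27.3496) = 0.036 × 32.6671 = 1.1760 W/m².
HCFC-22: Δ = 207 − 1 = 206 ppt = 0.206 ppb; ΔF = 0.21 × 0.206 = 0.0433 W/m².
Total ΔF = 4.5219 + 1.1760 + 0.0433 = 5.7412 W/m².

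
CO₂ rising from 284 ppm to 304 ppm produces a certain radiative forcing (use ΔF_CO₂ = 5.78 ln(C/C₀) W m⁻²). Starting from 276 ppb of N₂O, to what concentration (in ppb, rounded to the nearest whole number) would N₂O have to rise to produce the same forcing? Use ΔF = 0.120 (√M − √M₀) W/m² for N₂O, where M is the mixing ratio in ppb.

M ≈ 396 ppb

CO₂ forcing: 5.78 × ln(304/284) = 5.78 × 0.068053 = 0.39335 W/m².
Set 0.120(√M − √276) = 0.39335: √M = 0.39335/0.120 + √276 = 3.2779 + 16.6132 = 19.8911.
M = (19.8911)² = 395.66 ppb.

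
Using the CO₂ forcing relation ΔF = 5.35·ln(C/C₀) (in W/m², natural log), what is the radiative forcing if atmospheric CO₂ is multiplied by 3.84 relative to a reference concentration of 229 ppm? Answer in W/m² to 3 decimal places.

Because the forcing depends only on the ratio C/C₀, the initial concentration does not enter.
ΔF = 5.35 × ln(3.84) = 5.35 × 1.34547 = 7.1983 W/m².

ΔF = 7.198 W/m²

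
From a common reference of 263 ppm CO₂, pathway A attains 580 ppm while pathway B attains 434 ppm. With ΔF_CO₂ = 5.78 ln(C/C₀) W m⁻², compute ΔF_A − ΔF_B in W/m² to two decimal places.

ΔF_A − ΔF_B = 1.68 W/m²

ΔF_A = 5.78 ln(580/263) = 5.78 × 0.79087 = 4.5712 W/m².
ΔF_B = 5.78 ln(434/263) = 5.78 × 0.50089 = 2.8951 W/m².
Difference: 4.5712 − 2.8951 = 1.6761 W/m².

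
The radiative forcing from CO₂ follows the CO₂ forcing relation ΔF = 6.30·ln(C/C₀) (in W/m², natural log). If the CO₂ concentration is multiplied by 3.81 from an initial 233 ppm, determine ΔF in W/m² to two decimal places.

ΔF = 6.30 × ln(3.81) = 6.30 × 1.33763 = 8.4271 W/m².

ΔF = 8.43 W/m²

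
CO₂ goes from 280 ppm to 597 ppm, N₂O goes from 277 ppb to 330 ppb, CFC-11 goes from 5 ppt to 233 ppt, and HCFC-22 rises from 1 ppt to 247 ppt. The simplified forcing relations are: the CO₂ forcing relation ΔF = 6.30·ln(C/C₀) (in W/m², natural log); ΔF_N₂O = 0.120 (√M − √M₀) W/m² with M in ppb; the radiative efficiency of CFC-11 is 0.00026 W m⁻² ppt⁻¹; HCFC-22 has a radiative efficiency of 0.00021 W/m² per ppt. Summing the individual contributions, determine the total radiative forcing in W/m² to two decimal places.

CO₂: 6.30 × ln(597/280) = 6.30 × ln(2.13214) = 6.30 × 0.75713 = 4.7699 W/m².
N₂O: 0.120 × (√330 − √277) = 0.120 × (18.1659 − 16.6433) = 0.120 × 1.5226 = 0.1827 W/m².
CFC-11: ΔF = 0.00026 × (233 − 5) = 0.00026 × 228 = 0.0593 W/m².
HCFC-22: ΔF = 0.00021 × (247 − 1) = 0.00021 × 246 = 0.0517 W/m².
Total ΔF = 4.7699 + 0.1827 + 0.0593 + 0.0517 = 5.0636 W/m².

ΔF = 5.06 W/m²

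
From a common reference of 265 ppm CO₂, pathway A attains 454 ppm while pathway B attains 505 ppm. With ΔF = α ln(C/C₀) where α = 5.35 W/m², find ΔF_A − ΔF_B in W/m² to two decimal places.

ΔF_A = 5.35 ln(454/265) = 5.35 × 0.53837 = 2.8803 W/m².
ΔF_B = 5.35 ln(505/265) = 5.35 × 0.64483 = 3.4498 W/m².
Difference: 2.8803 − 3.4498 = -0.5695 W/m².

ΔF_A − ΔF_B = -0.57 W/m²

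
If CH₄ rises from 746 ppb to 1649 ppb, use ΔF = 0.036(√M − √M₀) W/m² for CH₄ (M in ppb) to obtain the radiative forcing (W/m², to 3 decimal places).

ΔF = 0.479 W/m²

CH₄: 0.036 × (√1649 − √746) = 0.036 × (40.6079 − 27.3130) = 0.036 × 13.2949 = 0.4786 W/m².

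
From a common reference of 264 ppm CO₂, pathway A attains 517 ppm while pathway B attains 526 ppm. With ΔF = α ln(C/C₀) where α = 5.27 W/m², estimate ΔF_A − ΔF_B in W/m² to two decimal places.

ΔF_A = 5.27 ln(517/264) = 5.27 × 0.67209 = 3.5419 W/m².
ΔF_B = 5.27 ln(526/264) = 5.27 × 0.68935 = 3.6329 W/m².
Difference: 3.5419 − 3.6329 = -0.0910 W/m².
(Equivalently, ΔF_A − ΔF_B = 5.27 ln(517/526) = 5.27 × -0.01726 = -0.0910 W/m².)

ΔF_A − ΔF_B = -0.09 W/m²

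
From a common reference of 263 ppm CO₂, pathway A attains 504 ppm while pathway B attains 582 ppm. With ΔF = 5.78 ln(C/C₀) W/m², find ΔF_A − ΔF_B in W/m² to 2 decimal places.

ΔF_A = 5.78 ln(504/263) = 5.78 × 0.65042 = 3.7594 W/m².
ΔF_B = 5.78 ln(582/263) = 5.78 × 0.79432 = 4.5912 W/m².
Difference: 3.7594 − 4.5912 = -0.8318 W/m².

ΔF_A − ΔF_B = -0.83 W/m²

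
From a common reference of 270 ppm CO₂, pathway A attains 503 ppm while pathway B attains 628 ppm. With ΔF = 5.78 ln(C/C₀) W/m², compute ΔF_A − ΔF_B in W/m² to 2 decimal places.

ΔF_A − ΔF_B = -1.28 W/m²

ΔF_A = 5.78 ln(503/270) = 5.78 × 0.62217 = 3.5961 W/m².
ΔF_B = 5.78 ln(628/270) = 5.78 × 0.84412 = 4.8790 W/m².
Difference: 3.5961 − 4.8790 = -1.2829 W/m².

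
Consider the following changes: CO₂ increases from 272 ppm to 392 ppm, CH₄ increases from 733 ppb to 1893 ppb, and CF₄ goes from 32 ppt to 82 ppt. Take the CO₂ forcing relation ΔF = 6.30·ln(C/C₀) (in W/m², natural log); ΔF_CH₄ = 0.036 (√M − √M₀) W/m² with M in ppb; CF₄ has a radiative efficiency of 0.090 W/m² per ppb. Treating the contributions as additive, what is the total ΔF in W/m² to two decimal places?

CO₂: 6.30 × ln(392/272) = 6.30 × ln(1.44118) = 6.30 × 0.36546 = 2.3024 W/m².
CH₄: 0.036 × (√1893 − √733) = 0.036 × (43.5086 − 27.0740) = 0.036 × 16.4346 = 0.5916 W/m².
CF₄: Δ = 82 − 32 = 50 ppt = 0.050 ppb; ΔF = 0.090 × 0.050 = 0.0045 W/m².
Total ΔF = 2.3024 + 0.5916 + 0.0045 = 2.8985 W/m².

ΔF = 2.90 W/m²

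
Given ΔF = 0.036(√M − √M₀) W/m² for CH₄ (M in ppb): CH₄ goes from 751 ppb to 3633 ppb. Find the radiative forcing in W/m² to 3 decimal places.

CH₄: 0.036 × (√3633 − √751) = 0.036 × (60.2744 − 27.4044) = 0.036 × 32.8700 = 1.1833 W/m².

ΔF = 1.183 W/m²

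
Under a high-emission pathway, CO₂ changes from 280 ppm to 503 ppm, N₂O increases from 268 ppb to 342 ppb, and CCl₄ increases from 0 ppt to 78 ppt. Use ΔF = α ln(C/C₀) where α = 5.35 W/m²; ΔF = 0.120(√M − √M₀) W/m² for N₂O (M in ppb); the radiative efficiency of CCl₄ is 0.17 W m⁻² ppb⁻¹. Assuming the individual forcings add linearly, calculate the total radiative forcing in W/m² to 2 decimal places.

CO₂: 5.35 × ln(503/280) = 5.35 × ln(1.79643) = 5.35 × 0.58580 = 3.1340 W/m².
N₂O: 0.120 × (√342 − √268) = 0.120 × (18.4932 − 16.3707) = 0.120 × 2.1225 = 0.2547 W/m².
CCl₄: Δ = 78 − 0 = 78 ppt = 0.078 ppb; ΔF = 0.17 × 0.078 = 0.0133 W/m².
Total ΔF = 3.1340 + 0.2547 + 0.0133 = 3.4020 W/m².

ΔF = 3.40 W/m²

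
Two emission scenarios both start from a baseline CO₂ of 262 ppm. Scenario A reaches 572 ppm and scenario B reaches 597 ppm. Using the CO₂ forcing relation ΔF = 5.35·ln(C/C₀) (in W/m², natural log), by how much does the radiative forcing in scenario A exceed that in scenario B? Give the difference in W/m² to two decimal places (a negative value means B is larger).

ΔF_A = 5.35 ln(572/262) = 5.35 × 0.78079 = 4.1772 W/m².
ΔF_B = 5.35 ln(597/262) = 5.35 × 0.82357 = 4.4061 W/m².
Difference: 4.1772 − 4.4061 = -0.2289 W/m².

ΔF_A − ΔF_B = -0.23 W/m²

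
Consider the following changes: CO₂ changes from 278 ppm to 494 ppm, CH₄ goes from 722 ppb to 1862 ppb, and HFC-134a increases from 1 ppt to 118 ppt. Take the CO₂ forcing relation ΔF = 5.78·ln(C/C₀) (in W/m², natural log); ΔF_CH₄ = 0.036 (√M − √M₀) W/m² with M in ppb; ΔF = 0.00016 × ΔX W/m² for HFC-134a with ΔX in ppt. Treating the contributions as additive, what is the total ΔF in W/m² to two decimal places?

CO₂: 5.78 × ln(494/278) = 5.78 × ln(1.77698) = 5.78 × 0.57492 = 3.3230 W/m².
CH₄: 0.036 × (√1862 − √722) = 0.036 × (43.1509 − 26.8701) = 0.036 × 16.2808 = 0.5861 W/m².
HFC-134a: ΔF = 0.00016 × (118 − 1) = 0.00016 × 117 = 0.0187 W/m².
Total ΔF = 3.3230 + 0.5861 + 0.0187 = 3.9278 W/m².

ΔF = 3.93 W/m²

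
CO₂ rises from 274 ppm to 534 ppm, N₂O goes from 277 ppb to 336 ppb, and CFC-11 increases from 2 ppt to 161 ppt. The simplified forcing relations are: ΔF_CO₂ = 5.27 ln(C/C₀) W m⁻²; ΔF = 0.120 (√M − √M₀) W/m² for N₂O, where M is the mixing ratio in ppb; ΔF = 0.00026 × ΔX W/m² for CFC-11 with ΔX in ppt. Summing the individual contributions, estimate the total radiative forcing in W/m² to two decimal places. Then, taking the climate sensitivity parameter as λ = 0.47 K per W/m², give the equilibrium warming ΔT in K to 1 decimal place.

ΔF = 3.76 W/m²; ΔT = 1.8 K

CO₂: 5.27 × ln(534/274) = 5.27 × ln(1.94891) = 5.27 × 0.66727 = 3.5165 W/m².
N₂O: 0.120 × (√336 − √277) = 0.120 × (18.3303 − 16.6433) = 0.120 × 1.6870 = 0.2024 W/m².
CFC-11: ΔF = 0.00026 × (161 − 2) = 0.00026 × 159 = 0.0413 W/m².
Total ΔF = 3.5165 + 0.2024 + 0.0413 = 3.7602 W/m².
ΔT = λ ΔF = 0.47 × 3.76 = 1.7672 K.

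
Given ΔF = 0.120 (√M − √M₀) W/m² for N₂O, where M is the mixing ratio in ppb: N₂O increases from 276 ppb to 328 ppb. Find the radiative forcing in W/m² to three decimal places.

N₂O: 0.120 × (√328 − √276) = 0.120 × (18.1108 − 16.6132) = 0.120 × 1.4976 = 0.1797 W/m².

ΔF = 0.180 W/m²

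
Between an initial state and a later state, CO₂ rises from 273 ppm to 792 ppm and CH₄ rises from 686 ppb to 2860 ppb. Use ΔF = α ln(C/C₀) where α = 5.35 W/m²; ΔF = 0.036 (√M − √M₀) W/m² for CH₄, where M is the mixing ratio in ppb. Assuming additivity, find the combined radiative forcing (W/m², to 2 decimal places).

ΔF = 6.68 W/m²

CO₂: 5.35 × ln(792/273) = 5.35 × ln(2.90110) = 5.35 × 1.06509 = 5.6982 W/m².
CH₄: 0.036 × (√2860 − √686) = 0.036 × (53.4790 − 26.1916) = 0.036 × 27.2874 = 0.9823 W/m².
Total ΔF = 5.6982 + 0.9823 = 6.6805 W/m².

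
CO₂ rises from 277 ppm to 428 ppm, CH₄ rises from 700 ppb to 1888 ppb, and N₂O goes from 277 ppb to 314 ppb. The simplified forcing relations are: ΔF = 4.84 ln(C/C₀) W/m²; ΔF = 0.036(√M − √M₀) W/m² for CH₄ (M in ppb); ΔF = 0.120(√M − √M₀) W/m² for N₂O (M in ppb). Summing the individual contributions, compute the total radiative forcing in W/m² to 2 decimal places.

CO₂: 4.84 × ln(428/277) = 4.84 × ln(1.54513) = 4.84 × 0.43511 = 2.1059 W/m².
CH₄: 0.036 × (√1888 − √700) = 0.036 × (43.4511 − 26.4575) = 0.036 × 16.9936 = 0.6118 W/m².
N₂O: 0.120 × (√314 − √277) = 0.120 × (17.7200 − 16.6433) = 0.120 × 1.0767 = 0.1292 W/m².
Total ΔF = 2.1059 + 0.6118 + 0.1292 = 2.8469 W/m².

ΔF = 2.85 W/m²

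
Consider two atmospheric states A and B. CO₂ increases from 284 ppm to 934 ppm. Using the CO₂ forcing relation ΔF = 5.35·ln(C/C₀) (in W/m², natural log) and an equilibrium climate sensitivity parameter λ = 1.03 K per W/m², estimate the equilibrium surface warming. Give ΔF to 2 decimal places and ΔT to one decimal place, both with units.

CO₂: 5.35 × ln(934/284) = 5.35 × ln(3.28873) = 5.35 × 1.19050 = 6.3692 W/m².
ΔT = λ ΔF = 1.03 × 6.37 = 6.5611 K.

ΔF = 6.37 W/m²; ΔT = 6.6 K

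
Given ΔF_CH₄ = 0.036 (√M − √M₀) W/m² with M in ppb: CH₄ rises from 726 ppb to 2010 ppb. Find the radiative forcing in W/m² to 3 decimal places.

CH₄: 0.036 × (√2010 − √726) = 0.036 × (44.8330 − 26.9444) = 0.036 × 17.8886 = 0.6440 W/m².

ΔF = 0.644 W/m²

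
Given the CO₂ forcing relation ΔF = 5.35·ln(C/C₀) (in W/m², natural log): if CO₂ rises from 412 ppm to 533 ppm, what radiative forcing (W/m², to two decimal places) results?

CO₂: 5.35 × ln(533/412) = 5.35 × ln(1.29369) = 5.35 × 0.25750 = 1.3776 W/m².

ΔF = 1.38 W/m²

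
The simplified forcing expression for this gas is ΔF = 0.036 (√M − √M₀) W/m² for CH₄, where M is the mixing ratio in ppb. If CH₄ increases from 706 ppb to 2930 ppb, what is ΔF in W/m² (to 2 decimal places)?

CH₄: 0.036 × (√2930 − √706) = 0.036 × (54.1295 − 26.5707) = 0.036 × 27.5588 = 0.9921 W/m².

ΔF = 0.99 W/m²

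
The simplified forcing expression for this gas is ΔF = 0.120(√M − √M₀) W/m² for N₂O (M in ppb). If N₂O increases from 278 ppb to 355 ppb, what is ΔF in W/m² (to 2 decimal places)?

ΔF = 0.26 W/m²

N₂O: 0.120 × (√355 − √278) = 0.120 × (18.8414 − 16.6733) = 0.120 × 2.1681 = 0.2602 W/m².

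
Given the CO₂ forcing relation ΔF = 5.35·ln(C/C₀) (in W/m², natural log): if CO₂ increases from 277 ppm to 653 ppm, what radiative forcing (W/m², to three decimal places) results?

ΔF = 4.588 W/m²

CO₂: 5.35 × ln(653/277) = 5.35 × ln(2.35740) = 5.35 × 0.85756 = 4.5879 W/m².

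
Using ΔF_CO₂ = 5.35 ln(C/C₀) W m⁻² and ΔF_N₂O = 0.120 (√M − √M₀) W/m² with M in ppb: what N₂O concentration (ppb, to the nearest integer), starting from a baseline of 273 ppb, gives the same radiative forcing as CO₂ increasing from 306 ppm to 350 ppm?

M ≈ 507 ppb

CO₂ forcing: 5.35 × ln(350/306) = 5.35 × 0.134348 = 0.71876 W/m².
Set 0.120(√M − √273) = 0.71876: √M = 0.71876/0.120 + √273 = 5.9897 + 16.5227 = 22.5124.
M = (22.5124)² = 506.81 ppb.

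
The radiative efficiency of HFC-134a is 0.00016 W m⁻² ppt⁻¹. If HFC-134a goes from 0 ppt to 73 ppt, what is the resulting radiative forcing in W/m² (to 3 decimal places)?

HFC-134a: ΔF = 0.00016 × (73 − 0) = 0.00016 × 73 = 0.0117 W/m².

ΔF = 0.012 W/m²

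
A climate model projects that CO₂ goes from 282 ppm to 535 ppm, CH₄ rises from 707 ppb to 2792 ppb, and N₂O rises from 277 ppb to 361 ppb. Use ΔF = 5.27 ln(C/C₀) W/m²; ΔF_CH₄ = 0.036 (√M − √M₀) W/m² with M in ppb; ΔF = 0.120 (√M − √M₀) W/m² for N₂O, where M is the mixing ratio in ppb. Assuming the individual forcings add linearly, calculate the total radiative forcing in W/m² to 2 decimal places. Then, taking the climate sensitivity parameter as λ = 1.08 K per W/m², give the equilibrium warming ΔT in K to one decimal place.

CO₂: 5.27 × ln(535/282) = 5.27 × ln(1.89716) = 5.27 × 0.64036 = 3.3747 W/m².
CH₄: 0.036 × (√2792 − √707) = 0.036 × (52.8394 − 26.5895) = 0.036 × 26.2499 = 0.9450 W/m².
N₂O: 0.120 × (√361 − √277) = 0.120 × (19.0000 − 16.6433) = 0.120 × 2.3567 = 0.2828 W/m².
Total ΔF = 3.3747 + 0.9450 + 0.2828 = 4.6025 W/m².
ΔT = λ ΔF = 1.08 × 4.60 = 4.9680 K.

ΔF = 4.60 W/m²; ΔT = 5.0 K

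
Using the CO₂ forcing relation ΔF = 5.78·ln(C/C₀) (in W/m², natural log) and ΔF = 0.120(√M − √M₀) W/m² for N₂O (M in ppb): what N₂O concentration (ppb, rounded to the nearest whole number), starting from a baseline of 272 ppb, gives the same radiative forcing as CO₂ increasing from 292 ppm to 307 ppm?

M ≈ 357 ppb

CO₂ forcing: 5.78 × ln(307/292) = 5.78 × 0.050094 = 0.28954 W/m².
Set 0.120(√M − √272) = 0.28954: √M = 0.28954/0.120 + √272 = 2.4128 + 16.4924 = 18.9052.
M = (18.9052)² = 357.41 ppb.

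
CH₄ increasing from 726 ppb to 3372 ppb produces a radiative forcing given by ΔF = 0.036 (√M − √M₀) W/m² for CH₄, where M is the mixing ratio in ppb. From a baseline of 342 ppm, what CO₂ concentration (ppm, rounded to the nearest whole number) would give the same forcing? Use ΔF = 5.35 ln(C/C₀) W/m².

C ≈ 422 ppm

CH₄ forcing: 0.036 × (√3372 − √726) = 0.036 × (58.0689 − 26.9444) = 0.036 × 31.1245 = 1.12048 W/m².
Set 5.35 ln(C/342) = 1.12048: ln(C/342) = 1.12048/5.35 = 0.20944, so C = 342 × e^0.20944 = 342 × 1.23299 = 421.68 ppm.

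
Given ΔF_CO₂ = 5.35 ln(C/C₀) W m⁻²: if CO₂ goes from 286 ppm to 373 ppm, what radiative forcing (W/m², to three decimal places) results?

CO₂ absorption bands are partially saturated, so forcing scales with the logarithm of the concentration ratio.
CO₂: 5.35 × ln(373/286) = 5.35 × ln(1.30420) = 5.35 × 0.26559 = 1.4209 W/m².

ΔF = 1.421 W/m²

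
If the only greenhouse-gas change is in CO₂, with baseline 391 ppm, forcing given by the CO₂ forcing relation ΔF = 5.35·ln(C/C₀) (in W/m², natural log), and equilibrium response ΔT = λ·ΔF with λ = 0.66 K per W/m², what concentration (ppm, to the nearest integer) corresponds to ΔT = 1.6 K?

C ≈ 615 ppm

Required forcing: ΔF = ΔT/λ = 1.6/0.66 = 2.4242 W/m².
Then ln(C/391) = ΔF/5.35 = 2.4242/5.35 = 0.45312.
So C = 391 × e^0.45312 = 391 × 1.57321 = 615.13 ppm.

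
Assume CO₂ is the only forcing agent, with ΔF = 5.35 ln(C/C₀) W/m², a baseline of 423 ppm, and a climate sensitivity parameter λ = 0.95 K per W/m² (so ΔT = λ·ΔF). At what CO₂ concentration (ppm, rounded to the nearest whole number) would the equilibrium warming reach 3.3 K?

Required forcing: ΔF = ΔT/λ = 3.3/0.95 = 3.4737 W/m².
Then ln(C/423) = ΔF/5.35 = 3.4737/5.35 = 0.64929.
So C = 423 × e^0.64929 = 423 × 1.91418 = 809.70 ppm.

C ≈ 810 ppm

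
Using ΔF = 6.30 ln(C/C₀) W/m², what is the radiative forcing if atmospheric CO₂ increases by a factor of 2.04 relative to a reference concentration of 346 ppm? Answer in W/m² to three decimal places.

Because the forcing depends only on the ratio C/C₀, the initial concentration does not enter.
ΔF = 6.30 × ln(2.04) = 6.30 × 0.71295 = 4.4916 W/m².

ΔF = 4.492 W/m²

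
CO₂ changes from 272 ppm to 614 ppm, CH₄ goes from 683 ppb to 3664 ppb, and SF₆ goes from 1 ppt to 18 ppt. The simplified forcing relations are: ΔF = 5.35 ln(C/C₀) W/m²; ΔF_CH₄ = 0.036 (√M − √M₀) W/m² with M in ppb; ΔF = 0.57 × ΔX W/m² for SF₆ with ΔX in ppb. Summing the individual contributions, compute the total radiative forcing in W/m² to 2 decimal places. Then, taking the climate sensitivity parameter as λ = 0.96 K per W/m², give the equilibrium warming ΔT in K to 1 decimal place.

ΔF = 5.60 W/m²; ΔT = 5.4 K

CO₂: 5.35 × ln(614/272) = 5.35 × ln(2.25735) = 5.35 × 0.81419 = 4.3559 W/m².
CH₄: 0.036 × (√3664 − √683) = 0.036 × (60.5310 − 26.1343) = 0.036 × 34.3967 = 1.2383 W/m².
SF₆: Δ = 18 − 1 = 17 ppt = 0.017 ppb; ΔF = 0.57 × 0.017 = 0.0097 W/m².
Total ΔF = 4.3559 + 1.2383 + 0.0097 = 5.6039 W/m².
ΔT = λ ΔF = 0.96 × 5.60 = 5.3760 K.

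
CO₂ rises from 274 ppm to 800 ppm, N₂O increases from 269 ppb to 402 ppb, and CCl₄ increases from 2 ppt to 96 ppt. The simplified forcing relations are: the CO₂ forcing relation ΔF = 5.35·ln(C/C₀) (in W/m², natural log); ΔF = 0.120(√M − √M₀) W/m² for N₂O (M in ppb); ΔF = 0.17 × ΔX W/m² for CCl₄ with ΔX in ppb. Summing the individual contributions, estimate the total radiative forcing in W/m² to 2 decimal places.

CO₂: 5.35 × ln(800/274) = 5.35 × ln(2.91971) = 5.35 × 1.07148 = 5.7324 W/m².
N₂O: 0.120 × (√402 − √269) = 0.120 × (20.0499 − 16.4012) = 0.120 × 3.6487 = 0.4378 W/m².
CCl₄: Δ = 96 − 2 = 94 ppt = 0.094 ppb; ΔF = 0.17 × 0.094 = 0.0160 W/m².
Total ΔF = 5.7324 + 0.4378 + 0.0160 = 6.1862 W/m².

ΔF = 6.19 W/m²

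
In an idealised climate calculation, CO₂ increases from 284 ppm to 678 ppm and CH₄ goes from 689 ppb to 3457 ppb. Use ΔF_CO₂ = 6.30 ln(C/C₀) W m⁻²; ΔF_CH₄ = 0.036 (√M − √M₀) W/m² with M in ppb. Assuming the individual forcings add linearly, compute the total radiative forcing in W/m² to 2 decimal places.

ΔF = 6.65 W/m²

CO₂: 6.30 × ln(678/284) = 6.30 × ln(2.38732) = 6.30 × 0.87017 = 5.4821 W/m².
CH₄: 0.036 × (√3457 − √689) = 0.036 × (58.7963 − 26.2488) = 0.036 × 32.5475 = 1.1717 W/m².
Total ΔF = 5.4821 + 1.1717 = 6.6538 W/m².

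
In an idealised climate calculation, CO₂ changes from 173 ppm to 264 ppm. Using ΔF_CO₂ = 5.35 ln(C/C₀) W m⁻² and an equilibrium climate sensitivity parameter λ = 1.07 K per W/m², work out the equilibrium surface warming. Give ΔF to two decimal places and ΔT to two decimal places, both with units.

CO₂: 5.35 × ln(264/173) = 5.35 × ln(1.52601) = 5.35 × 0.42266 = 2.2612 W/m².
ΔT = λ ΔF = 1.07 × 2.26 = 2.4182 K.

ΔF = 2.26 W/m²; ΔT = 2.42 K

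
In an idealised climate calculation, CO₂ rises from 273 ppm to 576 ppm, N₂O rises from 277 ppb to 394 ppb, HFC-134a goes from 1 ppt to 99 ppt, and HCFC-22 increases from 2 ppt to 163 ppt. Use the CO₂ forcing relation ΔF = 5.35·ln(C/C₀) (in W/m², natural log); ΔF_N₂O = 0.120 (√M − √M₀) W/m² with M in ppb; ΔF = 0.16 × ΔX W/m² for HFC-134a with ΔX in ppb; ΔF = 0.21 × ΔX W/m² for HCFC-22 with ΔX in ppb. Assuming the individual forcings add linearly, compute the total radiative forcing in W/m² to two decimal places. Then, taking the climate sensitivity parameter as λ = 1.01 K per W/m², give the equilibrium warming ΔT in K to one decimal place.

ΔF = 4.43 W/m²; ΔT = 4.5 K

CO₂: 5.35 × ln(576/273) = 5.35 × ln(2.10989) = 5.35 × 0.74664 = 3.9945 W/m².
N₂O: 0.120 × (√394 − √277) = 0.120 × (19.8494 − 16.6433) = 0.120 × 3.2061 = 0.3847 W/m².
HFC-134a: Δ = 99 − 1 = 98 ppt = 0.098 ppb; ΔF = 0.16 × 0.098 = 0.0157 W/m².
HCFC-22: Δ = 163 − 2 = 161 ppt = 0.161 ppb; ΔF = 0.21 × 0.161 = 0.0338 W/m².
Total ΔF = 3.9945 + 0.3847 + 0.0157 + 0.0338 = 4.4287 W/m².
ΔT = λ ΔF = 1.01 × 4.43 = 4.4743 K.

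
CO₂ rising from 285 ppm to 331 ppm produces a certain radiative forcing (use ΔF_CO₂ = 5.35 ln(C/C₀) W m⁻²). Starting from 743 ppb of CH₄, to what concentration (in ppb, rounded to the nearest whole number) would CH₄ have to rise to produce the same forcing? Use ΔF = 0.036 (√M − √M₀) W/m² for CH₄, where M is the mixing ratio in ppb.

CO₂ forcing: 5.35 × ln(331/285) = 5.35 × 0.149629 = 0.80052 W/m².
Set 0.036(√M − √743) = 0.80052: √M = 0.80052/0.036 + √743 = 22.2367 + 27.2580 = 49.4947.
M = (49.4947)² = 2449.73 ppb.

M ≈ 2450 ppb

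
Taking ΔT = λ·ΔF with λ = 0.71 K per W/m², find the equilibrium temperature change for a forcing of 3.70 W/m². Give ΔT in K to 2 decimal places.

ΔT = 2.63 K

ΔT = λ ΔF = 0.71 × 3.70 = 2.6270 K.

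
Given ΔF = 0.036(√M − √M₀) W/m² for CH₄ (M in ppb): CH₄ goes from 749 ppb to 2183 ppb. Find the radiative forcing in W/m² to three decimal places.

CH₄: 0.036 × (√2183 − √749) = 0.036 × (46.7226 − 27.3679) = 0.036 × 19.3547 = 0.6968 W/m².

ΔF = 0.697 W/m²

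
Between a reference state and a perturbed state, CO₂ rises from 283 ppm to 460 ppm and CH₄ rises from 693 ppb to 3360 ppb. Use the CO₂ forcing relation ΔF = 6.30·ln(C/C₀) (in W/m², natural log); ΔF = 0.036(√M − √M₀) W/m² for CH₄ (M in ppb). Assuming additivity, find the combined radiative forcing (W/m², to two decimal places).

CO₂: 6.30 × ln(460/283) = 6.30 × ln(1.62544) = 6.30 × 0.48578 = 3.0604 W/m².
CH₄: 0.036 × (√3360 − √693) = 0.036 × (57.9655 − 26.3249) = 0.036 × 31.6406 = 1.1391 W/m².
Total ΔF = 3.0604 + 1.1391 = 4.1995 W/m².

ΔF = 4.20 W/m²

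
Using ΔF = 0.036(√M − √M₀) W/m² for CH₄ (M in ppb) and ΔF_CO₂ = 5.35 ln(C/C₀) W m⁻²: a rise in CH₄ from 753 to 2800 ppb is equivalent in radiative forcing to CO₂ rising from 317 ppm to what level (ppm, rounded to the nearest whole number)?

CH₄ forcing: 0.036 × (√2800 − √753) = 0.036 × (52.9150 − 27.4408) = 0.036 × 25.4742 = 0.91707 W/m².
Set 5.35 ln(C/317) = 0.91707: ln(C/317) = 0.91707/5.35 = 0.17141, so C = 317 × e^0.17141 = 317 × 1.18698 = 376.27 ppm.

C ≈ 376 ppm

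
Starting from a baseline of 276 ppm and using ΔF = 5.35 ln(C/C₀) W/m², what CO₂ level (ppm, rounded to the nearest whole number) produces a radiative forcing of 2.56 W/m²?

C ≈ 445 ppm

Set 5.35 ln(C/276) = 2.56, so ln(C/276) = 2.56/5.35 = 0.47850.
Then C/276 = e^0.47850 = 1.61365, giving C = 276 × 1.61365 = 445.37 ppm.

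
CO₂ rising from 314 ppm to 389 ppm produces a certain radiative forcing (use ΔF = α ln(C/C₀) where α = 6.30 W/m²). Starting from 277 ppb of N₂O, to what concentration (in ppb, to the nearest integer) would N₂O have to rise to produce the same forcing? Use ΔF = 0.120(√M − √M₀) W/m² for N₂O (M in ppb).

CO₂ forcing: 6.30 × ln(389/314) = 6.30 × 0.214186 = 1.34937 W/m².
Set 0.120(√M − √277) = 1.34937: √M = 1.34937/0.120 + √277 = 11.2448 + 16.6433 = 27.8881.
M = (27.8881)² = 777.75 ppb.

M ≈ 778 ppb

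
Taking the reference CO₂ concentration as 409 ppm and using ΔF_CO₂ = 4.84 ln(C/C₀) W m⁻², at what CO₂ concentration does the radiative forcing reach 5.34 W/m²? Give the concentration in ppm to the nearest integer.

C ≈ 1233 ppm

Set 4.84 ln(C/409) = 5.34, so ln(C/409) = 5.34/4.84 = 1.10331.
Then C/409 = e^1.10331 = 3.01413, giving C = 409 × 3.01413 = 1232.78 ppm.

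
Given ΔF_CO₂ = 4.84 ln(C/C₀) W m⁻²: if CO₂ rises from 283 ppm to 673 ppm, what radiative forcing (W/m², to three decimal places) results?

CO₂ absorption bands are partially saturated, so forcing scales with the logarithm of the concentration ratio.
CO₂: 4.84 × ln(673/283) = 4.84 × ln(2.37809) = 4.84 × 0.86630 = 4.1929 W/m².

ΔF = 4.193 W/m²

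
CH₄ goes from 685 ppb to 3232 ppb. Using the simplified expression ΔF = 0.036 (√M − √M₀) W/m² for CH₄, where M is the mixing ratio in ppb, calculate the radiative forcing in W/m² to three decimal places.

CH₄: 0.036 × (√3232 − √685) = 0.036 × (56.8507 − 26.1725) = 0.036 × 30.6782 = 1.1044 W/m².

ΔF = 1.104 W/m²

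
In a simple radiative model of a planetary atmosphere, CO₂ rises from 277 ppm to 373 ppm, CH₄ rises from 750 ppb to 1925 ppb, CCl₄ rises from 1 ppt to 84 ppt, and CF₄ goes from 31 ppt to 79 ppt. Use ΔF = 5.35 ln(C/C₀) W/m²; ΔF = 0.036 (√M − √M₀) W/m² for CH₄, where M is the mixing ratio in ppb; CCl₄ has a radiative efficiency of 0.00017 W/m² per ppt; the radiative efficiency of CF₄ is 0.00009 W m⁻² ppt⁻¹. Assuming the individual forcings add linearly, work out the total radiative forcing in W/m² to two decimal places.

ΔF = 2.20 W/m²

CO₂: 5.35 × ln(373/277) = 5.35 × ln(1.34657) = 5.35 × 0.29756 = 1.5919 W/m².
CH₄: 0.036 × (√1925 − √750) = 0.036 × (43.8748 − 27.3861) = 0.036 × 16.4887 = 0.5936 W/m².
CCl₄: ΔF = 0.00017 × (84 − 1) = 0.00017 × 83 = 0.0141 W/m².
CF₄: ΔF = 0.00009 × (79 − 31) = 0.00009 × 48 = 0.0043 W/m².
Total ΔF = 1.5919 + 0.5936 + 0.0141 + 0.0043 = 2.2039 W/m².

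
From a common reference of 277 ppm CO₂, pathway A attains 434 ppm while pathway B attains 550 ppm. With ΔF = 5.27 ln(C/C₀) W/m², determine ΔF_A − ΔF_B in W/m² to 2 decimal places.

ΔF_A = 5.27 ln(434/277) = 5.27 × 0.44903 = 2.3664 W/m².
ΔF_B = 5.27 ln(550/277) = 5.27 × 0.68590 = 3.6147 W/m².
Difference: 2.3664 − 3.6147 = -1.2483 W/m².

ΔF_A − ΔF_B = -1.25 W/m²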